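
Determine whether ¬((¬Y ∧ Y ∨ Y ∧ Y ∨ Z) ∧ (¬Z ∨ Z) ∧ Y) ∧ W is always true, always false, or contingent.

¬((¬Y ∧ Y ∨ Y ∧ Y ∨ Z) ∧ (¬Z ∨ Z) ∧ Y) ∧ W
= ¬((¬Y ∧ Y ∨ Y ∧ Y ∨ Z) ∧ Y) ∧ W
= ¬((Y ∨ Z) ∧ Y) ∧ W
= ¬Y ∧ W
This depends on W, Y, so it is not a constant.

contingent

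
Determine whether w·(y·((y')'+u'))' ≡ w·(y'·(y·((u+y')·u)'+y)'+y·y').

Yes

E1: w·(y·((y')'+u'))'
    = w·(y·(y+u'))'   — double negation
    = w·y'   — absorption
E2: w·(y'·(y·((u+y')·u)'+y)'+y·y')
    = w·(y'·(y·u'+y)'+y·y')   — absorption
    = w·(y'·y'+y·y')   — absorption
    = w·y'   — distribution
Both reduce to w·y', so they are equivalent.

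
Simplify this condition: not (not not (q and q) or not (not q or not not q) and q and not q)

not q

not (not not (q and q) or not (not q or not not q) and q and not q)
= not (not not (q and q) or q and not q and q and not q)   (De Morgan)
= not (q and q or q and not q and q and not q)   (double negation)
= not (q and q or q and not q)   (idempotence)
= not q   (distribution)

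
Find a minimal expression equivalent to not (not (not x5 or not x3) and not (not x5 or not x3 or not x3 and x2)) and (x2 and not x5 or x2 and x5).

(not x5 or not x3) and x2

not (not (not x5 or not x3) and not (not x5 or not x3 or not x3 and x2)) and (x2 and not x5 or x2 and x5)
= not (not (not x5 or not x3) and not (not x5 or not x3 or not x3 and x2)) and x2   [distribution]
= not (not (not x5 or not x3) and not (not x5 or not x3)) and x2   [absorption]
= (not x5 or not x3 or not x5 or not x3) and x2   [De Morgan]
= (not x5 or not x3) and x2   [idempotence]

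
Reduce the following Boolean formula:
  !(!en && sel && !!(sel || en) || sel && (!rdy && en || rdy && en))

!(!en && sel && !!(sel || en) || sel && (!rdy && en || rdy && en))
= !(!en && sel && !!(sel || en) || sel && en)   [distribution]
= !(!en && sel && (sel || en) || sel && en)   [double negation]
= !(!en && sel || sel && en)   [absorption]
= !sel   [distribution]

!sel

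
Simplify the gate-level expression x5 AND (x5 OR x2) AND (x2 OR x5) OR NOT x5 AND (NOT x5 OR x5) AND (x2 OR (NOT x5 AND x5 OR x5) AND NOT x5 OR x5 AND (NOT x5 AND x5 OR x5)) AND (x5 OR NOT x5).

x2 OR x5

x5 AND (x5 OR x2) AND (x2 OR x5) OR NOT x5 AND (NOT x5 OR x5) AND (x2 OR (NOT x5 AND x5 OR x5) AND NOT x5 OR x5 AND (NOT x5 AND x5 OR x5)) AND (x5 OR NOT x5)
= x5 AND (x5 OR x2) AND (x2 OR x5) OR NOT x5 AND (NOT x5 OR x5) AND (x2 OR (NOT x5 AND x5 OR x5) AND NOT x5 OR x5 AND (NOT x5 AND x5 OR x5))
= x5 AND (x5 OR x2) AND (x2 OR x5) OR NOT x5 AND (NOT x5 OR x5) AND (x2 OR NOT x5 AND x5 OR x5)
= x5 AND (x5 OR x2) AND (x2 OR x5) OR NOT x5 AND (NOT x5 OR x5) AND (x2 OR x5)
= x5 AND (x5 OR x2) AND (x2 OR x5) OR NOT x5 AND (x2 OR x5)
= x5 AND (x2 OR x5) OR NOT x5 AND (x2 OR x5)
= x2 OR x5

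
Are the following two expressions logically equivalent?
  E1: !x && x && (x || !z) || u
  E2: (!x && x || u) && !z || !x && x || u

Yes

E1: !x && x && (x || !z) || u
    = !x && x || u   — absorption
    = u   — complement / identity
E2: (!x && x || u) && !z || !x && x || u
    = !x && x || u   — absorption
    = u   — complement / identity
Both reduce to u, so they are equivalent.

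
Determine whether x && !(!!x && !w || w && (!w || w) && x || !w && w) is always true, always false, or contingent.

x && !(!!x && !w || w && (!w || w) && x || !w && w)
= x && !(!!x && !w || w && x || !w && w)   (complement / identity)
= x && !(!!x && !w || w && x)   (complement / identity)
= x && !(x && !w || w && x)   (double negation)
= x && !x   (distribution)
= false   (complement)

always false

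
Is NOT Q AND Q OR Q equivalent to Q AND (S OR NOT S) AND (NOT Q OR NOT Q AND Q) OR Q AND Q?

Yes

E1: NOT Q AND Q OR Q
    = Q   (complement / identity)
E2: Q AND (S OR NOT S) AND (NOT Q OR NOT Q AND Q) OR Q AND Q
    = Q AND (NOT Q OR NOT Q AND Q) OR Q AND Q   (complement / identity)
    = Q AND NOT Q OR Q AND Q   (complement / identity)
    = Q   (distribution)
Both reduce to Q, so they are equivalent.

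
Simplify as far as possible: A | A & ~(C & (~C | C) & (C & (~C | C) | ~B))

A | A & ~(C & (~C | C) & (C & (~C | C) | ~B))
= A | A & ~(C & (~C | C))   — absorption
= A | A & ~C   — complement / identity
= A   — absorption

A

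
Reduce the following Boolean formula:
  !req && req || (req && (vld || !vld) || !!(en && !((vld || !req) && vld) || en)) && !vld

(req || en) && !vld

!req && req || (req && (vld || !vld) || !!(en && !((vld || !req) && vld) || en)) && !vld
= !req && req || (req && (vld || !vld) || !!(en && !vld || en)) && !vld   [absorption]
= !req && req || (req && (vld || !vld) || en && !vld || en) && !vld   [double negation]
= !req && req || (req && (vld || !vld) || en) && !vld   [absorption]
= !req && req || (req || en) && !vld   [complement / identity]
= (req || en) && !vld   [complement / identity]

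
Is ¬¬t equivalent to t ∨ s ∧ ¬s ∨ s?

E1: ¬¬t
    = t   [double negation]
E2: t ∨ s ∧ ¬s ∨ s
    = t ∨ s   [complement / identity]
These differ: at s=1, t=0, E1 = 0 but E2 = 1.

No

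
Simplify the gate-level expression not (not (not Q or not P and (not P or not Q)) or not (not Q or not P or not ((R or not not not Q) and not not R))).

not (not (not Q or not P and (not P or not Q)) or not (not Q or not P or not ((R or not not not Q) and not not R)))
= not (not (not Q or not P and (not P or not Q)) or not (not Q or not P or not ((R or not not not Q) and R)))   (double negation)
= not (not (not Q or not P and (not P or not Q)) or not (not Q or not P or not ((R or not Q) and R)))   (double negation)
= not (not (not Q or not P) or not (not Q or not P or not ((R or not Q) and R)))   (absorption)
= (not Q or not P) and (not Q or not P or not ((R or not Q) and R))   (De Morgan)
= (not Q or not P) and (not Q or not P or not R)   (absorption)
= not Q or not P   (absorption)

not Q or not P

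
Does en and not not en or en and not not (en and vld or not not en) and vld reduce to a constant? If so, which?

no

en and not not en or en and not not (en and vld or not not en) and vld
= en and not not en or en and not not (en and vld or en) and vld   [double negation]
= en and not not en or en and not not en and vld   [absorption]
= en and not not en   [absorption]
= en and en   [double negation]
= en   [idempotence]
This depends on en, so it is not a constant.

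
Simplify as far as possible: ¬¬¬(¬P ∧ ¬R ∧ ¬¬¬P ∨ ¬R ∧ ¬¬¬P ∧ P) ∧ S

(R ∨ P) ∧ S

¬¬¬(¬P ∧ ¬R ∧ ¬¬¬P ∨ ¬R ∧ ¬¬¬P ∧ P) ∧ S
= ¬¬¬(¬R ∧ ¬¬¬P) ∧ S
= ¬(¬R ∧ ¬¬¬P) ∧ S
= ¬(¬R ∧ ¬P) ∧ S
= (R ∨ P) ∧ S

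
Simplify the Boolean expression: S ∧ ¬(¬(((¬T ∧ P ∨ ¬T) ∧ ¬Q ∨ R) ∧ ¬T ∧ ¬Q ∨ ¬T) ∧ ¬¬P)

S ∧ ¬(¬(((¬T ∧ P ∨ ¬T) ∧ ¬Q ∨ R) ∧ ¬T ∧ ¬Q ∨ ¬T) ∧ ¬¬P)
= S ∧ (((¬T ∧ P ∨ ¬T) ∧ ¬Q ∨ R) ∧ ¬T ∧ ¬Q ∨ ¬T ∨ ¬P)   [De Morgan]
= S ∧ ((¬T ∧ ¬Q ∨ R) ∧ ¬T ∧ ¬Q ∨ ¬T ∨ ¬P)   [absorption]
= S ∧ (¬T ∧ ¬Q ∨ ¬T ∨ ¬P)   [absorption]
= S ∧ (¬T ∨ ¬P)   [absorption]

S ∧ (¬T ∨ ¬P)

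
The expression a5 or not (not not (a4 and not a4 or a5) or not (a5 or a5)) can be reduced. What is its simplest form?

a5

a5 or not (not not (a4 and not a4 or a5) or not (a5 or a5))
= a5 or not (not not (a4 and not a4 or a5) or not a5)   — idempotence
= a5 or not (not not a5 or not a5)   — complement / identity
= a5 or not a5 and a5   — De Morgan
= a5   — complement / identity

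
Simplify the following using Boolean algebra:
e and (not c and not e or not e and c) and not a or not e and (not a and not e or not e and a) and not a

e and (not c and not e or not e and c) and not a or not e and (not a and not e or not e and a) and not a
= e and not e and not a or not e and (not a and not e or not e and a) and not a   [distribution]
= e and not e and not a or not e and not e and not a   [distribution]
= not e and not a   [distribution]

not e and not a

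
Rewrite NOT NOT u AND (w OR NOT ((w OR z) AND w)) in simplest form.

NOT NOT u AND (w OR NOT ((w OR z) AND w))
= NOT NOT u AND (w OR NOT w)   [absorption]
= u AND (w OR NOT w)   [double negation]
= u   [complement / identity]

u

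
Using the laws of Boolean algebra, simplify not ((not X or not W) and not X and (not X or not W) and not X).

not ((not X or not W) and not X and (not X or not W) and not X)
= not ((not X or not W) and not X)   — idempotence
= not not X   — absorption
= X   — double negation

X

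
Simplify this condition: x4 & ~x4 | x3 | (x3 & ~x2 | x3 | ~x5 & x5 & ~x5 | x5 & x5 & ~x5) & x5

x4 & ~x4 | x3 | (x3 & ~x2 | x3 | ~x5 & x5 & ~x5 | x5 & x5 & ~x5) & x5
= x4 & ~x4 | x3 | (x3 & ~x2 | x3 | x5 & ~x5) & x5
= x4 & ~x4 | x3 | (x3 & ~x2 | x3) & x5
= x4 & ~x4 | x3 | x3 & x5
= x4 & ~x4 | x3
= x3

x3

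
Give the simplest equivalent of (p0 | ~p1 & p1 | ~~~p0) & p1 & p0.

(p0 | ~p1 & p1 | ~~~p0) & p1 & p0
= (p0 | ~~~p0) & p1 & p0   [complement / identity]
= (p0 | ~p0) & p1 & p0   [double negation]
= p1 & p0   [complement / identity]

p1 & p0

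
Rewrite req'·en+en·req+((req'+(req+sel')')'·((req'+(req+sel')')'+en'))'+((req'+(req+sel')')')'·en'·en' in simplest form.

en+req'

req'·en+en·req+((req'+(req+sel')')'·((req'+(req+sel')')'+en'))'+((req'+(req+sel')')')'·en'·en'
= en+((req'+(req+sel')')'·((req'+(req+sel')')'+en'))'+((req'+(req+sel')')')'·en'·en'   [distribution]
= en+((req'+(req+sel')')'·((req'+(req+sel')')'+en'))'+((req'+(req+sel')')')'·en'   [idempotence]
= en+((req'+(req+sel')')')'+((req'+(req+sel')')')'·en'   [absorption]
= en+((req'+(req+sel')')')'   [absorption]
= en+(req·(req+sel'))'   [De Morgan]
= en+req'   [absorption]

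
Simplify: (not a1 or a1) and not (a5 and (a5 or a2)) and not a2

(not a1 or a1) and not (a5 and (a5 or a2)) and not a2
= (not a1 or a1) and not a5 and not a2
= not a5 and not a2

not a5 and not a2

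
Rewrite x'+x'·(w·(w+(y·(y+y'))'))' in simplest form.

x'+x'·(w·(w+(y·(y+y'))'))'
= x'+x'·(w·(w+y'))'   — complement / identity
= x'+x'·w'   — absorption
= x'   — absorption

x'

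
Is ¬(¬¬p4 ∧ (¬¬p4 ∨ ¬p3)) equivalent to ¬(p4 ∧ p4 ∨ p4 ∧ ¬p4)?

Yes

E1: ¬(¬¬p4 ∧ (¬¬p4 ∨ ¬p3))
    = ¬¬¬p4   (absorption)
    = ¬p4   (double negation)
E2: ¬(p4 ∧ p4 ∨ p4 ∧ ¬p4)
    = ¬p4   (distribution)
Both reduce to ¬p4, so they are equivalent.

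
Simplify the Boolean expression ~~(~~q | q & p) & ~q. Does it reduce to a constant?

0

~~(~~q | q & p) & ~q
= (~~q | q & p) & ~q
= (q | q & p) & ~q
= q & ~q
= 0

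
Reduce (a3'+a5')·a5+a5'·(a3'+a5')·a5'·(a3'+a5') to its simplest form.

a3'+a5'

(a3'+a5')·a5+a5'·(a3'+a5')·a5'·(a3'+a5')
= (a3'+a5')·a5+a5'·(a3'+a5')
= a3'+a5'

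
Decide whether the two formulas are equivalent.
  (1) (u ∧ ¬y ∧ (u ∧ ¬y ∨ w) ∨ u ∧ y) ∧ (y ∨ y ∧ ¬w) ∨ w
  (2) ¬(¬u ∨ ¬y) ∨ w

Yes

E1: (u ∧ ¬y ∧ (u ∧ ¬y ∨ w) ∨ u ∧ y) ∧ (y ∨ y ∧ ¬w) ∨ w
    = (u ∧ ¬y ∨ u ∧ y) ∧ (y ∨ y ∧ ¬w) ∨ w   — absorption
    = (u ∧ ¬y ∨ u ∧ y) ∧ y ∨ w   — absorption
    = u ∧ y ∨ w   — distribution
E2: ¬(¬u ∨ ¬y) ∨ w
    = u ∧ y ∨ w   — De Morgan
Both reduce to u ∧ y ∨ w, so they are equivalent.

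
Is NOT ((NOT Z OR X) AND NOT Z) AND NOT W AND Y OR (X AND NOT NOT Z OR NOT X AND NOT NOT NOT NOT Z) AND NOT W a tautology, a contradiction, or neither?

NOT ((NOT Z OR X) AND NOT Z) AND NOT W AND Y OR (X AND NOT NOT Z OR NOT X AND NOT NOT NOT NOT Z) AND NOT W
= NOT NOT Z AND NOT W AND Y OR (X AND NOT NOT Z OR NOT X AND NOT NOT NOT NOT Z) AND NOT W   (absorption)
= NOT NOT Z AND NOT W AND Y OR (X AND NOT NOT Z OR NOT X AND NOT NOT Z) AND NOT W   (double negation)
= NOT NOT Z AND NOT W AND Y OR NOT NOT Z AND NOT W   (distribution)
= NOT NOT Z AND NOT W   (absorption)
= Z AND NOT W   (double negation)
This depends on W, Z, so it is not a constant.

neither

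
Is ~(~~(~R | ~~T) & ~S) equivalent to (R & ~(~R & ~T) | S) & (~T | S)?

E1: ~(~~(~R | ~~T) & ~S)
    = ~(~(R & ~T) & ~S)
    = R & ~T | S
E2: (R & ~(~R & ~T) | S) & (~T | S)
    = (R & (R | T) | S) & (~T | S)
    = (R | S) & (~T | S)
    = R & ~T | S
Both reduce to R & ~T | S, so they are equivalent.

Yes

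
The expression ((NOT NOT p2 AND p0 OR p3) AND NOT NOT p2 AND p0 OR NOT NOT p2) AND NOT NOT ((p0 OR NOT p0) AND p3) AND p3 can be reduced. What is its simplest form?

((NOT NOT p2 AND p0 OR p3) AND NOT NOT p2 AND p0 OR NOT NOT p2) AND NOT NOT ((p0 OR NOT p0) AND p3) AND p3
= (NOT NOT p2 AND p0 OR NOT NOT p2) AND NOT NOT ((p0 OR NOT p0) AND p3) AND p3   [absorption]
= (NOT NOT p2 AND p0 OR NOT NOT p2) AND (p0 OR NOT p0) AND p3 AND p3   [double negation]
= (NOT NOT p2 AND p0 OR NOT NOT p2) AND p3 AND p3   [complement / identity]
= NOT NOT p2 AND p3 AND p3   [absorption]
= p2 AND p3 AND p3   [double negation]
= p2 AND p3   [idempotence]

p2 AND p3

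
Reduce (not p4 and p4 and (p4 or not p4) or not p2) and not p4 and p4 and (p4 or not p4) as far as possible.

False

(not p4 and p4 and (p4 or not p4) or not p2) and not p4 and p4 and (p4 or not p4)
= not p4 and p4 and (p4 or not p4)   [absorption]
= not p4 and p4   [complement / identity]
= False   [complement]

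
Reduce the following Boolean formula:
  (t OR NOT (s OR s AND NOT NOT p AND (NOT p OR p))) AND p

(t OR NOT s) AND p

(t OR NOT (s OR s AND NOT NOT p AND (NOT p OR p))) AND p
= (t OR NOT (s OR s AND NOT NOT p)) AND p
= (t OR NOT (s OR s AND p)) AND p
= (t OR NOT s) AND p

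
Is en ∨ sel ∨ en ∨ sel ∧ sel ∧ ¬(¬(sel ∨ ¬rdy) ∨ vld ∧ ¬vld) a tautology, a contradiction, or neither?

neither

en ∨ sel ∨ en ∨ sel ∧ sel ∧ ¬(¬(sel ∨ ¬rdy) ∨ vld ∧ ¬vld)
= en ∨ sel ∨ en ∨ sel ∧ sel ∧ ¬¬(sel ∨ ¬rdy)   (complement / identity)
= en ∨ sel ∨ en ∨ sel ∧ sel ∧ (sel ∨ ¬rdy)   (double negation)
= en ∨ sel ∨ en ∨ sel ∧ (sel ∨ ¬rdy)   (idempotence)
= en ∨ sel ∨ en ∨ sel   (absorption)
= en ∨ sel   (idempotence)
This depends on en, sel, so it is not a constant.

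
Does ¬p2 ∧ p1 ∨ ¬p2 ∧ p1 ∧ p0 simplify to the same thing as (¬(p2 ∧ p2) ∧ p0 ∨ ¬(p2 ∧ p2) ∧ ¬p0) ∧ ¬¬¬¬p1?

Yes

E1: ¬p2 ∧ p1 ∨ ¬p2 ∧ p1 ∧ p0
    = ¬p2 ∧ p1   [absorption]
E2: (¬(p2 ∧ p2) ∧ p0 ∨ ¬(p2 ∧ p2) ∧ ¬p0) ∧ ¬¬¬¬p1
    = (¬(p2 ∧ p2) ∧ p0 ∨ ¬(p2 ∧ p2) ∧ ¬p0) ∧ ¬¬p1   [double negation]
    = ¬(p2 ∧ p2) ∧ ¬¬p1   [distribution]
    = ¬(p2 ∧ p2) ∧ p1   [double negation]
    = ¬p2 ∧ p1   [idempotence]
Both reduce to ¬p2 ∧ p1, so they are equivalent.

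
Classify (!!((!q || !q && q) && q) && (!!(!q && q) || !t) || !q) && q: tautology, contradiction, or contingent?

contradiction

(!!((!q || !q && q) && q) && (!!(!q && q) || !t) || !q) && q
= (!!(!q && q) && (!!(!q && q) || !t) || !q) && q   [complement / identity]
= (!!(!q && q) || !q) && q   [absorption]
= (!q && q || !q) && q   [double negation]
= !q && q   [complement / identity]
= false   [complement]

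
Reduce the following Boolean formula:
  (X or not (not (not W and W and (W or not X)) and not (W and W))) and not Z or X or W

X or W

(X or not (not (not W and W and (W or not X)) and not (W and W))) and not Z or X or W
= (X or not W and W and (W or not X) or W and W) and not Z or X or W   — De Morgan
= (X or not W and W or W and W) and not Z or X or W   — absorption
= (X or W) and not Z or X or W   — distribution
= X or W   — absorption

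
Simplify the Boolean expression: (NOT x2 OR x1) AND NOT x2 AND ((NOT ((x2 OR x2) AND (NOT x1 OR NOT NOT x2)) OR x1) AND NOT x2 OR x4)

NOT x2

(NOT x2 OR x1) AND NOT x2 AND ((NOT ((x2 OR x2) AND (NOT x1 OR NOT NOT x2)) OR x1) AND NOT x2 OR x4)
= (NOT x2 OR x1) AND NOT x2 AND ((NOT ((x2 OR x2) AND (NOT x1 OR x2)) OR x1) AND NOT x2 OR x4)   [double negation]
= (NOT x2 OR x1) AND NOT x2 AND ((NOT (x2 OR x2 AND NOT x1) OR x1) AND NOT x2 OR x4)   [distribution]
= (NOT x2 OR x1) AND NOT x2 AND ((NOT x2 OR x1) AND NOT x2 OR x4)   [absorption]
= (NOT x2 OR x1) AND NOT x2   [absorption]
= NOT x2   [absorption]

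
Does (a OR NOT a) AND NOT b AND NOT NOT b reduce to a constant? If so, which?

(a OR NOT a) AND NOT b AND NOT NOT b
= NOT b AND NOT NOT b   [complement / identity]
= NOT b AND b   [double negation]
= FALSE   [complement]

yes, False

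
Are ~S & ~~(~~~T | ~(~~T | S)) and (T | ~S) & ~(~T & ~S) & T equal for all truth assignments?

E1: ~S & ~~(~~~T | ~(~~T | S))
    = ~S & ~(~~T & (~~T | S))   (De Morgan)
    = ~S & ~~~T   (absorption)
    = ~S & ~T   (double negation)
E2: (T | ~S) & ~(~T & ~S) & T
    = (T | ~S) & (T | S) & T   (De Morgan)
    = (T | ~S) & T   (absorption)
    = T   (absorption)
These differ: at S=0, T=1, E1 = 0 but E2 = 1.

No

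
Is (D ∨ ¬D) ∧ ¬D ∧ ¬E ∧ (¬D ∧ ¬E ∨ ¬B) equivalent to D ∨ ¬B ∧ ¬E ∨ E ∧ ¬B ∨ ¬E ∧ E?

E1: (D ∨ ¬D) ∧ ¬D ∧ ¬E ∧ (¬D ∧ ¬E ∨ ¬B)
    = ¬D ∧ ¬E ∧ (¬D ∧ ¬E ∨ ¬B)
    = ¬D ∧ ¬E
E2: D ∨ ¬B ∧ ¬E ∨ E ∧ ¬B ∨ ¬E ∧ E
    = D ∨ ¬B ∧ ¬E ∨ E ∧ ¬B
    = D ∨ ¬B
These differ: at B=0, D=1, E=1, E1 = 0 but E2 = 1.

No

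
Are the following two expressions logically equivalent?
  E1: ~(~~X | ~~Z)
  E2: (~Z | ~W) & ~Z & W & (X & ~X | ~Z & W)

No

E1: ~(~~X | ~~Z)
    = ~X & ~Z   — De Morgan
E2: (~Z | ~W) & ~Z & W & (X & ~X | ~Z & W)
    = ~Z & W & (X & ~X | ~Z & W)   — absorption
    = ~Z & W & ~Z & W   — complement / identity
    = ~Z & W   — idempotence
These differ: at W=0, X=0, Z=0, E1 = 1 but E2 = 0.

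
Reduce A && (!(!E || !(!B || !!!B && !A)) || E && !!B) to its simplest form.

A && E

A && (!(!E || !(!B || !!!B && !A)) || E && !!B)
= A && (!(!E || !(!B || !B && !A)) || E && !!B)   (double negation)
= A && (!(!E || !(!B || !B && !A)) || E && B)   (double negation)
= A && (E && (!B || !B && !A) || E && B)   (De Morgan)
= A && (E && !B || E && B)   (absorption)
= A && E   (distribution)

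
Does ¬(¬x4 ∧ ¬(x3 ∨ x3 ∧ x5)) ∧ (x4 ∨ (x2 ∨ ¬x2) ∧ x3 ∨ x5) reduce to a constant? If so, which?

no

¬(¬x4 ∧ ¬(x3 ∨ x3 ∧ x5)) ∧ (x4 ∨ (x2 ∨ ¬x2) ∧ x3 ∨ x5)
= ¬(¬x4 ∧ ¬x3) ∧ (x4 ∨ (x2 ∨ ¬x2) ∧ x3 ∨ x5)   [absorption]
= ¬(¬x4 ∧ ¬x3) ∧ (x4 ∨ x3 ∨ x5)   [complement / identity]
= (x4 ∨ x3) ∧ (x4 ∨ x3 ∨ x5)   [De Morgan]
= x4 ∨ x3   [absorption]
This depends on x3, x4, so it is not a constant.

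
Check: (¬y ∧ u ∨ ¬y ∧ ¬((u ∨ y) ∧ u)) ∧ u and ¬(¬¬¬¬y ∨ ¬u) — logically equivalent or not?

Yes

E1: (¬y ∧ u ∨ ¬y ∧ ¬((u ∨ y) ∧ u)) ∧ u
    = (¬y ∧ u ∨ ¬y ∧ ¬u) ∧ u   (absorption)
    = ¬y ∧ u   (distribution)
E2: ¬(¬¬¬¬y ∨ ¬u)
    = ¬¬¬y ∧ u   (De Morgan)
    = ¬y ∧ u   (double negation)
Both reduce to ¬y ∧ u, so they are equivalent.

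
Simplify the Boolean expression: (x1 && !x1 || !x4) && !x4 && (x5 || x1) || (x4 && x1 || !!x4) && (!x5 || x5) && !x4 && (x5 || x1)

(x1 && !x1 || !x4) && !x4 && (x5 || x1) || (x4 && x1 || !!x4) && (!x5 || x5) && !x4 && (x5 || x1)
= (x1 && !x1 || !x4) && !x4 && (x5 || x1) || (x4 && x1 || x4) && (!x5 || x5) && !x4 && (x5 || x1)   — double negation
= (x1 && !x1 || !x4) && !x4 && (x5 || x1) || (x4 && x1 || x4) && !x4 && (x5 || x1)   — complement / identity
= !x4 && !x4 && (x5 || x1) || (x4 && x1 || x4) && !x4 && (x5 || x1)   — complement / identity
= !x4 && !x4 && (x5 || x1) || x4 && !x4 && (x5 || x1)   — absorption
= !x4 && (x5 || x1)   — distribution

!x4 && (x5 || x1)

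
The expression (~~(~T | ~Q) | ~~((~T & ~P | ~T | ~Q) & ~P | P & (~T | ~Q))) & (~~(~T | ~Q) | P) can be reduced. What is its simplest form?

(~~(~T | ~Q) | ~~((~T & ~P | ~T | ~Q) & ~P | P & (~T | ~Q))) & (~~(~T | ~Q) | P)
= ~~(~T | ~Q) | ~~((~T & ~P | ~T | ~Q) & ~P | P & (~T | ~Q)) & P   (distribution)
= ~~(~T | ~Q) | ~~((~T | ~Q) & ~P | P & (~T | ~Q)) & P   (absorption)
= ~~(~T | ~Q) | ~~(~T | ~Q) & P   (distribution)
= ~~(~T | ~Q)   (absorption)
= ~T | ~Q   (double negation)

~T | ~Q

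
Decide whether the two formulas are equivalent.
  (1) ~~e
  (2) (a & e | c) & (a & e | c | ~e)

No

E1: ~~e
    = e   [double negation]
E2: (a & e | c) & (a & e | c | ~e)
    = a & e | c   [absorption]
These differ: at a=0, c=1, e=0, E1 = 0 but E2 = 1.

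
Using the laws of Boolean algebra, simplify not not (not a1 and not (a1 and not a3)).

not a1

not not (not a1 and not (a1 and not a3))
= not (a1 or a1 and not a3)   (De Morgan)
= not a1   (absorption)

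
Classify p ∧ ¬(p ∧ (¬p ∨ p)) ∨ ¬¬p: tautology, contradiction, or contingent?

p ∧ ¬(p ∧ (¬p ∨ p)) ∨ ¬¬p
= p ∧ ¬p ∨ ¬¬p   (complement / identity)
= ¬¬p   (complement / identity)
= p   (double negation)
This depends on p, so it is not a constant.

contingent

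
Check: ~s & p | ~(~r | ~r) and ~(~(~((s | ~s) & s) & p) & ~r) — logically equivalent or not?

E1: ~s & p | ~(~r | ~r)
    = ~s & p | r & r   (De Morgan)
    = ~s & p | r   (idempotence)
E2: ~(~(~((s | ~s) & s) & p) & ~r)
    = ~(~(~s & p) & ~r)   (complement / identity)
    = ~s & p | r   (De Morgan)
Both reduce to ~s & p | r, so they are equivalent.

Yes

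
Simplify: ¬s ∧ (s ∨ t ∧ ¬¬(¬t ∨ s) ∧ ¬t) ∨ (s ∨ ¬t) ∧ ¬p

¬s ∧ (s ∨ t ∧ ¬¬(¬t ∨ s) ∧ ¬t) ∨ (s ∨ ¬t) ∧ ¬p
= ¬s ∧ (s ∨ t ∧ (¬t ∨ s) ∧ ¬t) ∨ (s ∨ ¬t) ∧ ¬p   (double negation)
= ¬s ∧ (s ∨ t ∧ ¬t) ∨ (s ∨ ¬t) ∧ ¬p   (absorption)
= ¬s ∧ s ∨ (s ∨ ¬t) ∧ ¬p   (complement / identity)
= (s ∨ ¬t) ∧ ¬p   (complement / identity)

(s ∨ ¬t) ∧ ¬p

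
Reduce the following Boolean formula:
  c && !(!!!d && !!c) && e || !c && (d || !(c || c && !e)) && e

(d || !c) && e

c && !(!!!d && !!c) && e || !c && (d || !(c || c && !e)) && e
= c && !(!!!d && !!c) && e || !c && (d || !c) && e   (absorption)
= c && !(!d && !!c) && e || !c && (d || !c) && e   (double negation)
= c && (d || !c) && e || !c && (d || !c) && e   (De Morgan)
= (d || !c) && e   (distribution)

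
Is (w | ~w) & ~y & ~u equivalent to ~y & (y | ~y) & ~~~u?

E1: (w | ~w) & ~y & ~u
    = ~y & ~u
E2: ~y & (y | ~y) & ~~~u
    = ~y & (y | ~y) & ~u
    = ~y & ~u
Both reduce to ~y & ~u, so they are equivalent.

Yes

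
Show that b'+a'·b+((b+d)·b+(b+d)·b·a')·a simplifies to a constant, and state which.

1

b'+a'·b+((b+d)·b+(b+d)·b·a')·a
= b'+a'·b+(b+d)·b·a   — absorption
= b'+a'·b+b·a   — absorption
= b'+b   — distribution
= 1   — complement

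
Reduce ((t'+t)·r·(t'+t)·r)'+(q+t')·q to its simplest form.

r'+q

((t'+t)·r·(t'+t)·r)'+(q+t')·q
= ((t'+t)·r·(t'+t)·r)'+q
= ((t'+t)·r)'+q
= r'+q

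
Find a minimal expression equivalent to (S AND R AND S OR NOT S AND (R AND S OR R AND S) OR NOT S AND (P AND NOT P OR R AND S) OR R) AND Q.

R AND Q

(S AND R AND S OR NOT S AND (R AND S OR R AND S) OR NOT S AND (P AND NOT P OR R AND S) OR R) AND Q
= (S AND R AND S OR NOT S AND (R AND S OR R AND S) OR NOT S AND R AND S OR R) AND Q
= (S AND R AND S OR NOT S AND R AND S OR NOT S AND R AND S OR R) AND Q
= (S AND R AND S OR NOT S AND R AND S OR R) AND Q
= (R AND S OR R) AND Q
= R AND Q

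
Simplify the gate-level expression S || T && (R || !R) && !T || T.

S || T && (R || !R) && !T || T
= S || T && !T || T
= S || T

S || T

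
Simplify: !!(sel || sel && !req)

!!(sel || sel && !req)
= !!sel   — absorption
= sel   — double negation

sel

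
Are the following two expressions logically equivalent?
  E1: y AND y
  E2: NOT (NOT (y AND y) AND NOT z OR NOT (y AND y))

E1: y AND y
    = y   [idempotence]
E2: NOT (NOT (y AND y) AND NOT z OR NOT (y AND y))
    = NOT NOT (y AND y)   [absorption]
    = NOT NOT y   [idempotence]
    = y   [double negation]
Both reduce to y, so they are equivalent.

Yes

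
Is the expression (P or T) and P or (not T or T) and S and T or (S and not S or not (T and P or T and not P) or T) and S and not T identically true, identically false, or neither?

neither

(P or T) and P or (not T or T) and S and T or (S and not S or not (T and P or T and not P) or T) and S and not T
= (P or T) and P or (not T or T) and S and T or (not (T and P or T and not P) or T) and S and not T
= (P or T) and P or (not T or T) and S and T or (not T or T) and S and not T
= (P or T) and P or (not T or T) and S
= (P or T) and P or S
= P or S
This depends on P, S, so it is not a constant.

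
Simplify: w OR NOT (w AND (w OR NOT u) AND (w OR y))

w OR NOT (w AND (w OR NOT u) AND (w OR y))
= w OR NOT (w AND (w OR y))   — absorption
= w OR NOT w   — absorption
= TRUE   — complement

TRUE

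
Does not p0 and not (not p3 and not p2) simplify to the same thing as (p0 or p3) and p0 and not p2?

E1: not p0 and not (not p3 and not p2)
    = not p0 and (p3 or p2)
E2: (p0 or p3) and p0 and not p2
    = p0 and not p2
These differ: at p0=0, p2=1, p3=1, E1 = 1 but E2 = 0.

No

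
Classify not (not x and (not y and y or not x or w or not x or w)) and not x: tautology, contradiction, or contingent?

contradiction

not (not x and (not y and y or not x or w or not x or w)) and not x
= not (not x and (not x or w or not x or w)) and not x   [complement / identity]
= not (not x and (not x or w)) and not x   [idempotence]
= not not x and not x   [absorption]
= x and not x   [double negation]
= False   [complement]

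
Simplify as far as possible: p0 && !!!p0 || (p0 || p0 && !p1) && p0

p0

p0 && !!!p0 || (p0 || p0 && !p1) && p0
= p0 && !p0 || (p0 || p0 && !p1) && p0   [double negation]
= p0 && !p0 || p0 && p0   [absorption]
= p0   [distribution]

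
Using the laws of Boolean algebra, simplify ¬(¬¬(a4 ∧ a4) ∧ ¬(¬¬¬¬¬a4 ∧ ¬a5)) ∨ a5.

¬a4 ∨ a5

¬(¬¬(a4 ∧ a4) ∧ ¬(¬¬¬¬¬a4 ∧ ¬a5)) ∨ a5
= ¬(¬¬(a4 ∧ a4) ∧ (¬¬¬¬a4 ∨ a5)) ∨ a5
= ¬(¬¬a4 ∧ (¬¬¬¬a4 ∨ a5)) ∨ a5
= ¬(¬¬a4 ∧ (¬¬a4 ∨ a5)) ∨ a5
= ¬¬¬a4 ∨ a5
= ¬a4 ∨ a5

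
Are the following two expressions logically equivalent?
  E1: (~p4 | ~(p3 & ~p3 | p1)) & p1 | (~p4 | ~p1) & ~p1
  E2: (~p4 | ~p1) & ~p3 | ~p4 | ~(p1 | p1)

E1: (~p4 | ~(p3 & ~p3 | p1)) & p1 | (~p4 | ~p1) & ~p1
    = (~p4 | ~p1) & p1 | (~p4 | ~p1) & ~p1   (complement / identity)
    = ~p4 | ~p1   (distribution)
E2: (~p4 | ~p1) & ~p3 | ~p4 | ~(p1 | p1)
    = (~p4 | ~p1) & ~p3 | ~p4 | ~p1   (idempotence)
    = ~p4 | ~p1   (absorption)
Both reduce to ~p4 | ~p1, so they are equivalent.

Yes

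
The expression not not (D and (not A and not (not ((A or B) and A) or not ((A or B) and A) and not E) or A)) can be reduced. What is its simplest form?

not not (D and (not A and not (not ((A or B) and A) or not ((A or B) and A) and not E) or A))
= not not (D and (not A and not not ((A or B) and A) or A))   [absorption]
= not not (D and (not A and (A or B) and A or A))   [double negation]
= not not (D and (not A and A or A))   [absorption]
= not not (D and A)   [complement / identity]
= D and A   [double negation]

D and A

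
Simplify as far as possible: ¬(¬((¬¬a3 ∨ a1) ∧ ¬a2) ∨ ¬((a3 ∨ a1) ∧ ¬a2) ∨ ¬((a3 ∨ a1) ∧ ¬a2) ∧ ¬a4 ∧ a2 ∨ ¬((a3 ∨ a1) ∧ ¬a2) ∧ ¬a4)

(a3 ∨ a1) ∧ ¬a2

¬(¬((¬¬a3 ∨ a1) ∧ ¬a2) ∨ ¬((a3 ∨ a1) ∧ ¬a2) ∨ ¬((a3 ∨ a1) ∧ ¬a2) ∧ ¬a4 ∧ a2 ∨ ¬((a3 ∨ a1) ∧ ¬a2) ∧ ¬a4)
= ¬(¬((a3 ∨ a1) ∧ ¬a2) ∨ ¬((a3 ∨ a1) ∧ ¬a2) ∨ ¬((a3 ∨ a1) ∧ ¬a2) ∧ ¬a4 ∧ a2 ∨ ¬((a3 ∨ a1) ∧ ¬a2) ∧ ¬a4)
= ¬(¬((a3 ∨ a1) ∧ ¬a2) ∨ ¬((a3 ∨ a1) ∧ ¬a2) ∨ ¬((a3 ∨ a1) ∧ ¬a2) ∧ ¬a4)
= ¬(¬((a3 ∨ a1) ∧ ¬a2) ∨ ¬((a3 ∨ a1) ∧ ¬a2) ∧ ¬a4)
= ¬¬((a3 ∨ a1) ∧ ¬a2)
= (a3 ∨ a1) ∧ ¬a2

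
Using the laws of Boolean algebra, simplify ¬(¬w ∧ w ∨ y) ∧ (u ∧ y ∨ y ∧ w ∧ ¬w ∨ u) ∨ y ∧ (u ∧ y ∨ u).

¬(¬w ∧ w ∨ y) ∧ (u ∧ y ∨ y ∧ w ∧ ¬w ∨ u) ∨ y ∧ (u ∧ y ∨ u)
= ¬y ∧ (u ∧ y ∨ y ∧ w ∧ ¬w ∨ u) ∨ y ∧ (u ∧ y ∨ u)   — complement / identity
= ¬y ∧ ((u ∨ w ∧ ¬w) ∧ y ∨ u) ∨ y ∧ (u ∧ y ∨ u)   — distribution
= ¬y ∧ (u ∧ y ∨ u) ∨ y ∧ (u ∧ y ∨ u)   — complement / identity
= u ∧ y ∨ u   — distribution
= u   — absorption

u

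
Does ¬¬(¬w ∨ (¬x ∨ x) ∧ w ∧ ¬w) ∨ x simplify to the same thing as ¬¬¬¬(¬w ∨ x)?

Yes

E1: ¬¬(¬w ∨ (¬x ∨ x) ∧ w ∧ ¬w) ∨ x
    = ¬¬(¬w ∨ w ∧ ¬w) ∨ x
    = ¬¬¬w ∨ x
    = ¬w ∨ x
E2: ¬¬¬¬(¬w ∨ x)
    = ¬¬(¬w ∨ x)
    = ¬w ∨ x
Both reduce to ¬w ∨ x, so they are equivalent.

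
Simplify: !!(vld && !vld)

!!(vld && !vld)
= vld && !vld
= false

false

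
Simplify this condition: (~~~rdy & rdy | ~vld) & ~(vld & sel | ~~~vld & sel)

~vld & ~sel

(~~~rdy & rdy | ~vld) & ~(vld & sel | ~~~vld & sel)
= (~~~rdy & rdy | ~vld) & ~(vld & sel | ~vld & sel)   (double negation)
= (~~~rdy & rdy | ~vld) & ~sel   (distribution)
= (~rdy & rdy | ~vld) & ~sel   (double negation)
= ~vld & ~sel   (complement / identity)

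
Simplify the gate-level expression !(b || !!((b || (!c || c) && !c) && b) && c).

!b

!(b || !!((b || (!c || c) && !c) && b) && c)
= !(b || !!((b || !c) && b) && c)
= !(b || (b || !c) && b && c)
= !(b || b && c)
= !b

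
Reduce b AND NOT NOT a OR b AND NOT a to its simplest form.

b AND NOT NOT a OR b AND NOT a
= b AND a OR b AND NOT a   [double negation]
= b   [distribution]

b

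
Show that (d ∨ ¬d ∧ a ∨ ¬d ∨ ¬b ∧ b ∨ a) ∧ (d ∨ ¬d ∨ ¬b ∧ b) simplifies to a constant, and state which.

True

(d ∨ ¬d ∧ a ∨ ¬d ∨ ¬b ∧ b ∨ a) ∧ (d ∨ ¬d ∨ ¬b ∧ b)
= (d ∨ ¬d ∨ ¬b ∧ b ∨ a) ∧ (d ∨ ¬d ∨ ¬b ∧ b)   — absorption
= d ∨ ¬d ∨ ¬b ∧ b   — absorption
= d ∨ ¬d   — complement / identity
= True   — complement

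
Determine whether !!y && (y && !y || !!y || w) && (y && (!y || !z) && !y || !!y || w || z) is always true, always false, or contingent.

!!y && (y && !y || !!y || w) && (y && (!y || !z) && !y || !!y || w || z)
= !!y && (y && !y || !!y || w) && (y && !y || !!y || w || z)   [absorption]
= !!y && (y && !y || !!y || w)   [absorption]
= !!y && (!!y || w)   [complement / identity]
= !!y   [absorption]
= y   [double negation]
This depends on y, so it is not a constant.

contingent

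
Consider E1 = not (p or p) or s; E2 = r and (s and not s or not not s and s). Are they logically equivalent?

No

E1: not (p or p) or s
    = not p or s   (idempotence)
E2: r and (s and not s or not not s and s)
    = r and (s and not s or s and s)   (double negation)
    = r and s   (distribution)
These differ: at p=0, r=0, s=0, E1 = 1 but E2 = 0.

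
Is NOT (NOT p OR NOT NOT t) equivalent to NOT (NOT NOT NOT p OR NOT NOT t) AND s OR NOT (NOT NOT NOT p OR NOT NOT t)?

E1: NOT (NOT p OR NOT NOT t)
    = p AND NOT t   (De Morgan)
E2: NOT (NOT NOT NOT p OR NOT NOT t) AND s OR NOT (NOT NOT NOT p OR NOT NOT t)
    = NOT (NOT NOT NOT p OR NOT NOT t)   (absorption)
    = NOT NOT p AND NOT t   (De Morgan)
    = p AND NOT t   (double negation)
Both reduce to p AND NOT t, so they are equivalent.

Yes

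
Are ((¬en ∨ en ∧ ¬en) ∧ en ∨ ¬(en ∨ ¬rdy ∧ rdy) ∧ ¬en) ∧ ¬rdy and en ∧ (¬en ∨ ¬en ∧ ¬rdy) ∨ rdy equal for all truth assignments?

No

E1: ((¬en ∨ en ∧ ¬en) ∧ en ∨ ¬(en ∨ ¬rdy ∧ rdy) ∧ ¬en) ∧ ¬rdy
    = (¬en ∧ en ∨ ¬(en ∨ ¬rdy ∧ rdy) ∧ ¬en) ∧ ¬rdy   — complement / identity
    = (¬en ∧ en ∨ ¬en ∧ ¬en) ∧ ¬rdy   — complement / identity
    = ¬en ∧ ¬rdy   — distribution
E2: en ∧ (¬en ∨ ¬en ∧ ¬rdy) ∨ rdy
    = en ∧ ¬en ∨ rdy   — absorption
    = rdy   — complement / identity
These differ: at en=0, rdy=1, E1 = 0 but E2 = 1.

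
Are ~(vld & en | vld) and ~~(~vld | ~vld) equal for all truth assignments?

Yes

E1: ~(vld & en | vld)
    = ~vld   [absorption]
E2: ~~(~vld | ~vld)
    = ~vld | ~vld   [double negation]
    = ~vld   [idempotence]
Both reduce to ~vld, so they are equivalent.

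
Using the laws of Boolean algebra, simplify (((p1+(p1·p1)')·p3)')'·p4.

p3·p4

(((p1+(p1·p1)')·p3)')'·p4
= (p1+(p1·p1)')·p3·p4   (double negation)
= (p1+p1')·p3·p4   (idempotence)
= p3·p4   (complement / identity)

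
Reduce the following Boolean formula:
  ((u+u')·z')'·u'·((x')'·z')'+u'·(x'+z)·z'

((u+u')·z')'·u'·((x')'·z')'+u'·(x'+z)·z'
= ((u+u')·z')'·u'·(x'+z)+u'·(x'+z)·z'   — De Morgan
= (z')'·u'·(x'+z)+u'·(x'+z)·z'   — complement / identity
= z·u'·(x'+z)+u'·(x'+z)·z'   — double negation
= u'·(x'+z)   — distribution

u'·(x'+z)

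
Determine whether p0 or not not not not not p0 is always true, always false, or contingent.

p0 or not not not not not p0
= p0 or not not not p0   (double negation)
= p0 or not p0   (double negation)
= True   (complement)

always true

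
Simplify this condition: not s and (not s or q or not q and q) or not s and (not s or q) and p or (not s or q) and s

not s or q

not s and (not s or q or not q and q) or not s and (not s or q) and p or (not s or q) and s
= not s and (not s or q) or not s and (not s or q) and p or (not s or q) and s
= not s and (not s or q) or (not s or q) and s
= not s or q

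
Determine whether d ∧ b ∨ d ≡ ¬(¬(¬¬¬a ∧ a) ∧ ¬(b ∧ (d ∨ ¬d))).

E1: d ∧ b ∨ d
    = d   [absorption]
E2: ¬(¬(¬¬¬a ∧ a) ∧ ¬(b ∧ (d ∨ ¬d)))
    = ¬(¬(¬a ∧ a) ∧ ¬(b ∧ (d ∨ ¬d)))   [double negation]
    = ¬(¬(¬a ∧ a) ∧ ¬b)   [complement / identity]
    = ¬a ∧ a ∨ b   [De Morgan]
    = b   [complement / identity]
These differ: at a=0, b=1, d=0, E1 = 0 but E2 = 1.

No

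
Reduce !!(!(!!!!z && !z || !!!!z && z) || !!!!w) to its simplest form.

!z || w

!!(!(!!!!z && !z || !!!!z && z) || !!!!w)
= !!(!(!!!!z && !z || !!!!z && z) || !!w)   [double negation]
= !!(!!!!!z || !!w)   [distribution]
= !(!!!!z && !w)   [De Morgan]
= !!!z || w   [De Morgan]
= !z || w   [double negation]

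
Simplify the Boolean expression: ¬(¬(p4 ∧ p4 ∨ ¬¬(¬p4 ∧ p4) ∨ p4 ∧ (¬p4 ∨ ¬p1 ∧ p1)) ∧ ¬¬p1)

¬(¬(p4 ∧ p4 ∨ ¬¬(¬p4 ∧ p4) ∨ p4 ∧ (¬p4 ∨ ¬p1 ∧ p1)) ∧ ¬¬p1)
= ¬(¬(p4 ∧ p4 ∨ ¬¬(¬p4 ∧ p4) ∨ p4 ∧ ¬p4) ∧ ¬¬p1)   — complement / identity
= ¬(¬(p4 ∧ p4 ∨ ¬p4 ∧ p4 ∨ p4 ∧ ¬p4) ∧ ¬¬p1)   — double negation
= p4 ∧ p4 ∨ ¬p4 ∧ p4 ∨ p4 ∧ ¬p4 ∨ ¬p1   — De Morgan
= p4 ∧ p4 ∨ p4 ∧ ¬p4 ∨ ¬p1   — complement / identity
= p4 ∨ ¬p1   — distribution

p4 ∨ ¬p1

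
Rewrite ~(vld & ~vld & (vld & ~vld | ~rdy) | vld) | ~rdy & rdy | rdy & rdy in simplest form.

~vld | rdy

~(vld & ~vld & (vld & ~vld | ~rdy) | vld) | ~rdy & rdy | rdy & rdy
= ~(vld & ~vld | vld) | ~rdy & rdy | rdy & rdy   — absorption
= ~(vld & ~vld | vld) | rdy   — distribution
= ~vld | rdy   — complement / identity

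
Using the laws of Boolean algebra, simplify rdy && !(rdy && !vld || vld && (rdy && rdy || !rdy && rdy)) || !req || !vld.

!req || !vld

rdy && !(rdy && !vld || vld && (rdy && rdy || !rdy && rdy)) || !req || !vld
= rdy && !(rdy && !vld || vld && rdy) || !req || !vld   (distribution)
= rdy && !rdy || !req || !vld   (distribution)
= !req || !vld   (complement / identity)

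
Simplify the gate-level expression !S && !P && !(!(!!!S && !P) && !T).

!S && !P && !(!(!!!S && !P) && !T)
= !S && !P && !(!(!S && !P) && !T)   — double negation
= !S && !P && (!S && !P || T)   — De Morgan
= !S && !P   — absorption

!S && !P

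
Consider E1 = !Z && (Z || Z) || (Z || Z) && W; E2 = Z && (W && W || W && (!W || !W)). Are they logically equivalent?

Yes

E1: !Z && (Z || Z) || (Z || Z) && W
    = !Z && Z || (Z || Z) && W   [idempotence]
    = (Z || Z) && W   [complement / identity]
    = Z && W   [idempotence]
E2: Z && (W && W || W && (!W || !W))
    = Z && (W && W || W && !W)   [idempotence]
    = Z && W   [distribution]
Both reduce to Z && W, so they are equivalent.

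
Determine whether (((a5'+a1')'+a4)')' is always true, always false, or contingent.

(((a5'+a1')'+a4)')'
= (a5'+a1')'+a4   (double negation)
= a5·a1+a4   (De Morgan)
This depends on a1, a4, a5, so it is not a constant.

contingent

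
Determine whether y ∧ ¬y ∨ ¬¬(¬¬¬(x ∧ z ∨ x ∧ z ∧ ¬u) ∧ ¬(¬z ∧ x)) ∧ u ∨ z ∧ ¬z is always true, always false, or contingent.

contingent

y ∧ ¬y ∨ ¬¬(¬¬¬(x ∧ z ∨ x ∧ z ∧ ¬u) ∧ ¬(¬z ∧ x)) ∧ u ∨ z ∧ ¬z
= y ∧ ¬y ∨ ¬¬(¬(x ∧ z ∨ x ∧ z ∧ ¬u) ∧ ¬(¬z ∧ x)) ∧ u ∨ z ∧ ¬z   [double negation]
= y ∧ ¬y ∨ ¬¬(¬(x ∧ z ∨ x ∧ z ∧ ¬u) ∧ ¬(¬z ∧ x)) ∧ u   [complement / identity]
= y ∧ ¬y ∨ ¬(x ∧ z ∨ x ∧ z ∧ ¬u ∨ ¬z ∧ x) ∧ u   [De Morgan]
= y ∧ ¬y ∨ ¬(x ∧ z ∨ ¬z ∧ x) ∧ u   [absorption]
= y ∧ ¬y ∨ ¬x ∧ u   [distribution]
= ¬x ∧ u   [complement / identity]
This depends on u, x, so it is not a constant.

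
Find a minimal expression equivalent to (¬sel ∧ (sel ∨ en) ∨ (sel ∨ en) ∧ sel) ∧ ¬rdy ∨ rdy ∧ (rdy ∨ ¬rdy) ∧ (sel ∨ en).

sel ∨ en

(¬sel ∧ (sel ∨ en) ∨ (sel ∨ en) ∧ sel) ∧ ¬rdy ∨ rdy ∧ (rdy ∨ ¬rdy) ∧ (sel ∨ en)
= (sel ∨ en) ∧ ¬rdy ∨ rdy ∧ (rdy ∨ ¬rdy) ∧ (sel ∨ en)   — distribution
= (sel ∨ en) ∧ ¬rdy ∨ rdy ∧ (sel ∨ en)   — complement / identity
= sel ∨ en   — distribution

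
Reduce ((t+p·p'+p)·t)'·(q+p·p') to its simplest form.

((t+p·p'+p)·t)'·(q+p·p')
= ((t+p·p'+p)·t)'·q
= ((t+p)·t)'·q
= t'·q

t'·q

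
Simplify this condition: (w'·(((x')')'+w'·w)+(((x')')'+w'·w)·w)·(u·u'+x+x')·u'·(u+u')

x'·u'

(w'·(((x')')'+w'·w)+(((x')')'+w'·w)·w)·(u·u'+x+x')·u'·(u+u')
= (((x')')'+w'·w)·(u·u'+x+x')·u'·(u+u')   [distribution]
= (((x')')'+w'·w)·(x+x')·u'·(u+u')   [complement / identity]
= (((x')')'+w'·w)·u'·(u+u')   [complement / identity]
= ((x')')'·u'·(u+u')   [complement / identity]
= x'·u'·(u+u')   [double negation]
= x'·u'   [complement / identity]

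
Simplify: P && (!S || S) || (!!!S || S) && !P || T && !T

true

P && (!S || S) || (!!!S || S) && !P || T && !T
= P && (!S || S) || (!!!S || S) && !P   — complement / identity
= P && (!S || S) || (!S || S) && !P   — double negation
= !S || S   — distribution
= true   — complement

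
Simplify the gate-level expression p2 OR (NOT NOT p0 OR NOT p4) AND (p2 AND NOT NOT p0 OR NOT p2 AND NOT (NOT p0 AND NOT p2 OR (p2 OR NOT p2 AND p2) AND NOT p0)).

p2 OR p0

p2 OR (NOT NOT p0 OR NOT p4) AND (p2 AND NOT NOT p0 OR NOT p2 AND NOT (NOT p0 AND NOT p2 OR (p2 OR NOT p2 AND p2) AND NOT p0))
= p2 OR (NOT NOT p0 OR NOT p4) AND (p2 AND NOT NOT p0 OR NOT p2 AND NOT (NOT p0 AND NOT p2 OR p2 AND NOT p0))   — complement / identity
= p2 OR (NOT NOT p0 OR NOT p4) AND (p2 AND NOT NOT p0 OR NOT p2 AND NOT NOT p0)   — distribution
= p2 OR (NOT NOT p0 OR NOT p4) AND NOT NOT p0   — distribution
= p2 OR NOT NOT p0   — absorption
= p2 OR p0   — double negation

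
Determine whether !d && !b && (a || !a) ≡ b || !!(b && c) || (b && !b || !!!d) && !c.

E1: !d && !b && (a || !a)
    = !d && !b   — complement / identity
E2: b || !!(b && c) || (b && !b || !!!d) && !c
    = b || b && c || (b && !b || !!!d) && !c   — double negation
    = b || b && c || (b && !b || !d) && !c   — double negation
    = b || (b && !b || !d) && !c   — absorption
    = b || !d && !c   — complement / identity
These differ: at a=0, b=1, c=1, d=0, E1 = 0 but E2 = 1.

No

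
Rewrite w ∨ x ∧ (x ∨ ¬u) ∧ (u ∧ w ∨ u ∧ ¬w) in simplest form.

w ∨ x ∧ u

w ∨ x ∧ (x ∨ ¬u) ∧ (u ∧ w ∨ u ∧ ¬w)
= w ∨ x ∧ (u ∧ w ∨ u ∧ ¬w)
= w ∨ x ∧ u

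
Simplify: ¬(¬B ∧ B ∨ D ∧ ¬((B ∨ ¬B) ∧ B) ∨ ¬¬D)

¬(¬B ∧ B ∨ D ∧ ¬((B ∨ ¬B) ∧ B) ∨ ¬¬D)
= ¬(¬B ∧ B ∨ D ∧ ¬B ∨ ¬¬D)
= ¬(¬B ∧ B ∨ D ∧ ¬B ∨ D)
= ¬(¬B ∧ B ∨ D)
= ¬D

¬D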